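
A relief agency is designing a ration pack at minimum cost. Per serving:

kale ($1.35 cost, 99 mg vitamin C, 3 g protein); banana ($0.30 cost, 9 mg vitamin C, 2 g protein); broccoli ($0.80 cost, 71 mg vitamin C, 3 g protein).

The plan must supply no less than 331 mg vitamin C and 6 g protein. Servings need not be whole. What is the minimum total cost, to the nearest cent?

$3.73

An LP optimum is at a vertex; with two nutrient constraints at most two foods are used. Check each candidate.
kale only: max(331/99, 6/3) = 3.343 servings → $4.51.
banana only: max(331/9, 6/2) = 36.78 servings → $11.03.
broccoli only: max(331/71, 6/3) = 4.662 servings → $3.73.
kale + banana: intersection lies outside the first quadrant.
kale + broccoli with both targets exact would need a negative amount; discard.
banana + broccoli: the both-tight solution has a negative serving — not a feasible corner.
Cheapest feasible corner: $3.73.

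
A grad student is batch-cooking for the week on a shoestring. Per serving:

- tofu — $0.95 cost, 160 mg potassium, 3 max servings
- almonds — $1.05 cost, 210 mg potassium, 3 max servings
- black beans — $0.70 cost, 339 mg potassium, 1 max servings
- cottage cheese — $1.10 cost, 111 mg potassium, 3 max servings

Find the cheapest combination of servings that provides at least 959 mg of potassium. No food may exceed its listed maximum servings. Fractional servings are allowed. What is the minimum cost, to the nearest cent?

$3.80

Cost per mg of potassium: black beans $0.0021, almonds $0.0050, tofu $0.0059, cottage cheese $0.0099.
Take 1 serving of black beans: +339.0 mg potassium for $0.70 (total $0.70, still need 620.0 mg).
Take 2.952 servings of almonds: +620.0 mg potassium for $3.10 (total $3.80, still need 0.0 mg).
Filling from the cheapest source first is optimal under one linear minimum: $3.80.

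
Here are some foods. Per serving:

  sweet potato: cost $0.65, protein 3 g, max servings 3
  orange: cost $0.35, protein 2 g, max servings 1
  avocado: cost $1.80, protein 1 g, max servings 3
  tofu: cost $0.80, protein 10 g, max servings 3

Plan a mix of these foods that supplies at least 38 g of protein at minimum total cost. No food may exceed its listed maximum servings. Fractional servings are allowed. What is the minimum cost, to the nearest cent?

Cost per g of protein: tofu $0.0800, orange $0.1750, sweet potato $0.2167, avocado $1.8000.
Take 3 servings of tofu: +30.0 g protein for $2.40 (total $2.40, still need 8.0 g).
Take 1 serving of orange: +2.0 g protein for $0.35 (total $2.75, still need 6.0 g).
Take 2 servings of sweet potato: +6.0 g protein for $1.30 (total $4.05, still need 0.0 g).
Filling from the cheapest source first is optimal under one linear minimum: $4.05.

$4.05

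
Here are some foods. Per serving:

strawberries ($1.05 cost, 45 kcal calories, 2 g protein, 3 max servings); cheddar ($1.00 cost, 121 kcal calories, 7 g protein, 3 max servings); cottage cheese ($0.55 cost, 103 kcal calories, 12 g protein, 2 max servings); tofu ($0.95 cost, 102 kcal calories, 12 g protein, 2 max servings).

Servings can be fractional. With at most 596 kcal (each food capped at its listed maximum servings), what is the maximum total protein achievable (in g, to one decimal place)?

Protein per kcal: tofu 0.1176, cottage cheese 0.1165, cheddar 0.05785, strawberries 0.04444.
Take 2 servings of tofu: uses 204 kcal, +24.0 g protein (running total 24.0 g).
Take 2 servings of cottage cheese: uses 206 kcal, +24.0 g protein (running total 48.0 g).
Take 1.537 servings of cheddar: uses 186 kcal, +10.8 g protein (running total 58.8 g).
Filling greedily by protein-per-kcal is optimal for one linear limit, giving 58.8 g.

58.8 g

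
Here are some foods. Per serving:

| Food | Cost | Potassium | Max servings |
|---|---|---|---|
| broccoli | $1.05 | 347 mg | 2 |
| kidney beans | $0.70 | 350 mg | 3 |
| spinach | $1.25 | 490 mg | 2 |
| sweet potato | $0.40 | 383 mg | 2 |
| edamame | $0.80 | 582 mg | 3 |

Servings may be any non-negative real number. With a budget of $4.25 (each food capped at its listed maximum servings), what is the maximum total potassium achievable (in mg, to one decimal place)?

3037.0 mg

Potassium per dollar: sweet potato 957.5, edamame 727.5, kidney beans 500, spinach 392, broccoli 330.5.
Take 2 servings of sweet potato: spends $0.80, +766.0 mg potassium (running total 766.0 mg).
Take 3 servings of edamame: spends $2.40, +1746.0 mg potassium (running total 2512.0 mg).
Take 1.5 servings of kidney beans: spends $1.05, +525.0 mg potassium (running total 3037.0 mg).
Greedy by best ratio exhausts the cost allowance optimally: 3037.0 mg.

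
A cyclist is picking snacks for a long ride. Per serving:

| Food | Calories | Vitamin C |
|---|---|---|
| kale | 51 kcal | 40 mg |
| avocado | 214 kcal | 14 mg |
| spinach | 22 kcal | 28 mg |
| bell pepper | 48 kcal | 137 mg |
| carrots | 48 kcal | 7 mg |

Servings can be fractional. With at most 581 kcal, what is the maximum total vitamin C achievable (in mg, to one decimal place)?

Vitamin C per kcal: bell pepper 2.854, spinach 1.273, kale 0.7843, carrots 0.1458, avocado 0.06542.
With no serving limits, spend the whole calories allowance on bell pepper: 581 kcal / 48 kcal × 137 mg = 1658.3 mg.

1658.3 mg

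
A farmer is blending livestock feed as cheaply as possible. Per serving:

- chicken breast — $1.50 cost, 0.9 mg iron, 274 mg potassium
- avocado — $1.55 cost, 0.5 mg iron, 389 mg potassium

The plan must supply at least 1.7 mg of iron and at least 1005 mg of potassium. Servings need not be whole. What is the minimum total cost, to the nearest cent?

$4.31

With two linear requirements the optimum uses one or two foods; enumerate the corners.
chicken breast only: max(1.7/0.9, 1005/274) = 3.668 servings → $5.50.
avocado only: max(1.7/0.5, 1005/389) = 3.4 servings → $5.27.
chicken breast + avocado with both tight: 0.7452 servings and 2.059 servings → $4.31.
So the least-cost plan costs $4.31.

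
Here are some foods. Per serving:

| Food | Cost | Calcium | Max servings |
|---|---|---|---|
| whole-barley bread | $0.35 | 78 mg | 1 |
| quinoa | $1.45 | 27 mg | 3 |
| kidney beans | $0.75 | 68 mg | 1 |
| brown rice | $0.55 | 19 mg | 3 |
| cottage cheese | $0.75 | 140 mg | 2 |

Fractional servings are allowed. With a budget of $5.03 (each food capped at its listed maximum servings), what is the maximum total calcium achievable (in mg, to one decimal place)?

Calcium per dollar: whole-barley bread 222.9, cottage cheese 186.7, kidney beans 90.67, brown rice 34.55, quinoa 18.62.
Take 1 serving of whole-barley bread: spends $0.35, +78.0 mg calcium (running total 78.0 mg).
Take 2 servings of cottage cheese: spends $1.50, +280.0 mg calcium (running total 358.0 mg).
Take 1 serving of kidney beans: spends $0.75, +68.0 mg calcium (running total 426.0 mg).
Take 3 servings of brown rice: spends $1.65, +57.0 mg calcium (running total 483.0 mg).
Take 0.5379 servings of quinoa: spends $0.78, +14.5 mg calcium (running total 497.5 mg).
Greedy by best ratio exhausts the cost allowance optimally: 497.5 mg.

497.5 mg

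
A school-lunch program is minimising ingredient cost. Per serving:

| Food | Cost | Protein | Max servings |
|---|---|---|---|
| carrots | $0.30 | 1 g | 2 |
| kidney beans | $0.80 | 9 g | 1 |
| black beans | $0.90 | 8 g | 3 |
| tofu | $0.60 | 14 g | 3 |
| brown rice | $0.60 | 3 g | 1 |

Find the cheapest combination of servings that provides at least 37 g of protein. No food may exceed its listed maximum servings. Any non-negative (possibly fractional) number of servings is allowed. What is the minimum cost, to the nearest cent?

$1.59

Cost per g of protein: tofu $0.0429, kidney beans $0.0889, black beans $0.1125, brown rice $0.2000, carrots $0.3000.
Take 2.643 servings of tofu: +37.0 g protein for $1.59 (total $1.59, still need 0.0 g).
Filling from the cheapest source first is optimal under one linear minimum: $1.59.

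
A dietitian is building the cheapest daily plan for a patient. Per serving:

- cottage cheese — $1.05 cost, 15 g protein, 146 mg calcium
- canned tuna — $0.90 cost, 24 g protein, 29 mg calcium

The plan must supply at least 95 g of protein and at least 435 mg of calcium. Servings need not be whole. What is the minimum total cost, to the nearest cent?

$4.78

At the optimum either one food covers both requirements or two foods hit both targets exactly; no other combination can be cheaper.
cottage cheese only: max(95/15, 435/146) = 6.333 servings → $6.65.
canned tuna only: max(95/24, 435/29) = 15 servings → $13.50.
cottage cheese + canned tuna with both tight: 2.504 servings and 2.393 servings → $4.78.
Cheapest feasible corner: $4.78.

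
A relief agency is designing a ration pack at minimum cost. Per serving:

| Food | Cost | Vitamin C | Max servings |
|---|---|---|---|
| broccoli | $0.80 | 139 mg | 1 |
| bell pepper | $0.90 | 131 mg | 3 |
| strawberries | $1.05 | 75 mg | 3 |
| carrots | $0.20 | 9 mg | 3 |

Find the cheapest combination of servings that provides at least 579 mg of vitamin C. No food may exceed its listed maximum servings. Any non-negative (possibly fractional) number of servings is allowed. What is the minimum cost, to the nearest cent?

$4.16

Cost per mg of vitamin C: broccoli $0.0058, bell pepper $0.0069, strawberries $0.0140, carrots $0.0222.
Take 1 serving of broccoli: +139.0 mg vitamin C for $0.80 (total $0.80, still need 440.0 mg).
Take 3 servings of bell pepper: +393.0 mg vitamin C for $2.70 (total $3.50, still need 47.0 mg).
Take 0.6267 servings of strawberries: +47.0 mg vitamin C for $0.66 (total $4.16, still need 0.0 mg).
Filling from the cheapest source first is optimal under one linear minimum: $4.16.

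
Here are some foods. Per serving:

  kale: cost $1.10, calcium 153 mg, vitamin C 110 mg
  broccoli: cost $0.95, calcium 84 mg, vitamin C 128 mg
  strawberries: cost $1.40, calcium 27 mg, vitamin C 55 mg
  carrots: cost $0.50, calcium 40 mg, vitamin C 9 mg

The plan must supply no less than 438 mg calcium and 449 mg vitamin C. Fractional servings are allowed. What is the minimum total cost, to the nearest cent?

kale only: max(438/153, 449/110) = 4.082 servings → $4.49.
broccoli only: max(438/84, 449/128) = 5.214 servings → $4.95.
strawberries only: max(438/27, 449/55) = 16.22 servings → $22.71.
carrots only: max(438/40, 449/9) = 49.89 servings → $24.94.
kale + broccoli with both tight: 1.774 servings and 1.983 servings → $3.84.
kale + strawberries with both tight: 2.198 servings and 3.768 servings → $7.69.
kale + carrots: intersection lies outside the first quadrant.
broccoli + strawberries with both targets exact would need a negative amount; discard.
broccoli + carrots with both tight: 3.212 servings and 4.204 servings → $5.15.
strawberries + carrots with both tight: 7.163 servings and 6.115 servings → $13.09.
Cheapest feasible corner: $3.84.

$3.84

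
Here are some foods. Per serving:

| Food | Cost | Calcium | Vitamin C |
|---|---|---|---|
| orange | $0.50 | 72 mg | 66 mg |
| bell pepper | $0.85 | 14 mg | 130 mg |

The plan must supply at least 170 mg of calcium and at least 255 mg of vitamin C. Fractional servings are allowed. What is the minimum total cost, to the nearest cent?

Compare the cost at each extreme point of the feasible region.
orange only: max(170/72, 255/66) = 3.864 servings → $1.93.
bell pepper only: max(170/14, 255/130) = 12.14 servings → $10.32.
orange + bell pepper with both tight: 2.197 servings and 0.8464 servings → $1.82.
Cheapest feasible corner: $1.82.

$1.82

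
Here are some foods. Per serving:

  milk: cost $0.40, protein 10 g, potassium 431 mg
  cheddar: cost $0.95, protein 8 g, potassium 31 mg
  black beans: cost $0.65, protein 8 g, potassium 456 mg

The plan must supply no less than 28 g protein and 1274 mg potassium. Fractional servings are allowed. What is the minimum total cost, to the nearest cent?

$1.18

With two linear requirements the optimum uses one or two foods; enumerate the corners.
milk only: max(28/10, 1274/431) = 2.956 servings → $1.18.
cheddar only: max(28/8, 1274/31) = 41.1 servings → $39.04.
black beans only: max(28/8, 1274/456) = 3.5 servings → $2.27.
milk + cheddar: intersection lies outside the first quadrant.
milk + black beans with both tight: 2.317 servings and 0.6043 servings → $1.32.
cheddar + black beans with both tight: 0.7576 servings and 2.742 servings → $2.50.
The minimum over all feasible corners is $1.18.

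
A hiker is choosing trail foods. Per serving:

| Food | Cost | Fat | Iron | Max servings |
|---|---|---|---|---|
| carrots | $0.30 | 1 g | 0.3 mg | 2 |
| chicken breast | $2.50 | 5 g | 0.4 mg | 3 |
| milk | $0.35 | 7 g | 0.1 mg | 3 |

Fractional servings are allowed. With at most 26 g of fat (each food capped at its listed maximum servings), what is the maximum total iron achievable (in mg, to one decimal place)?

1.9 mg

Iron per g fat: carrots 0.3, chicken breast 0.08, milk 0.01429.
Take 2 servings of carrots: uses 2 g fat, +0.6 mg iron (running total 0.6 mg).
Take 3 servings of chicken breast: uses 15 g fat, +1.2 mg iron (running total 1.8 mg).
Take 1.286 servings of milk: uses 9 g fat, +0.1 mg iron (running total 1.9 mg).
Filling greedily by iron-per-g fat is optimal for one linear limit, giving 1.9 mg.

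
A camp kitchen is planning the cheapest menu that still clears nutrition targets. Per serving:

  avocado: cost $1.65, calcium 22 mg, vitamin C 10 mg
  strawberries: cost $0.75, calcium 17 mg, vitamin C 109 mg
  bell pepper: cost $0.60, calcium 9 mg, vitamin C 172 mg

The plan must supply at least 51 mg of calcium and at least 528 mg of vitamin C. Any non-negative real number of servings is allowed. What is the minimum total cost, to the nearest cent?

$2.61

avocado only: max(51/22, 528/10) = 52.8 servings → $87.12.
strawberries only: max(51/17, 528/109) = 4.844 servings → $3.63.
bell pepper only: max(51/9, 528/172) = 5.667 servings → $3.40.
avocado + strawberries: the both-tight solution has a negative serving — not a feasible corner.
avocado + bell pepper with both tight: 1.088 servings and 3.006 servings → $3.60.
strawberries + bell pepper with both tight: 2.069 servings and 1.759 servings → $2.61.
Cheapest feasible corner: $2.61.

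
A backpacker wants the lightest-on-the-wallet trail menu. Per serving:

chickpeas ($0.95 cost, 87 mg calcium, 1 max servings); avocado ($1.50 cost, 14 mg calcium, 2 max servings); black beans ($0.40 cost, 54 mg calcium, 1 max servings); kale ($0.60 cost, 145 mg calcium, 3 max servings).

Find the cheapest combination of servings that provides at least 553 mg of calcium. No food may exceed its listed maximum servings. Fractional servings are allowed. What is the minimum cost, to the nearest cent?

Cost per mg of calcium: kale $0.0041, black beans $0.0074, chickpeas $0.0109, avocado $0.1071.
Take 3 servings of kale: +435.0 mg calcium for $1.80 (total $1.80, still need 118.0 mg).
Take 1 serving of black beans: +54.0 mg calcium for $0.40 (total $2.20, still need 64.0 mg).
Take 0.7356 servings of chickpeas: +64.0 mg calcium for $0.70 (total $2.90, still need 0.0 mg).
Greedy by cheapest-per-mg is optimal for a single linear constraint, so the minimum cost is $2.90.

$2.90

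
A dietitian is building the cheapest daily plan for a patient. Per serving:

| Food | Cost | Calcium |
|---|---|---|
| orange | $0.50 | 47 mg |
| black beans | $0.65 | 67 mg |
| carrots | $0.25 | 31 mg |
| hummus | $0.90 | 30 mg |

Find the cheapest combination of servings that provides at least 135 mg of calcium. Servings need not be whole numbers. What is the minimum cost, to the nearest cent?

Cost per mg of calcium: carrots $0.0081, black beans $0.0097, orange $0.0106, hummus $0.0300.
With no serving limits, use only carrots: 135 mg / 31 mg = 4.355 servings × $0.25 = $1.09.

$1.09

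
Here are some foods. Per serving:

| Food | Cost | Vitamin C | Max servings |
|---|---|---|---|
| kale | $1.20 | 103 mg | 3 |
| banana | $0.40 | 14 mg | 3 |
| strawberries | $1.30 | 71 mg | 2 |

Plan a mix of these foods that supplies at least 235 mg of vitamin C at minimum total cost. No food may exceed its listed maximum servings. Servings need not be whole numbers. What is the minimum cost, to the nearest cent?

Cost per mg of vitamin C: kale $0.0117, strawberries $0.0183, banana $0.0286.
Take 2.282 servings of kale: +235.0 mg vitamin C for $2.74 (total $2.74, still need 0.0 mg).
Filling from the cheapest source first is optimal under one linear minimum: $2.74.

$2.74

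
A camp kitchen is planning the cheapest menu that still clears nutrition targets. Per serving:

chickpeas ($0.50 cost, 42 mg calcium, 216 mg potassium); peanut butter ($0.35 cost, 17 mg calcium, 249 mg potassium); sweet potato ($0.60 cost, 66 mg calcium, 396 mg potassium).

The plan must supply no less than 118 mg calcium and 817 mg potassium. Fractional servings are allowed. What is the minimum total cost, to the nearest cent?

At the optimum either one food covers both requirements or two foods hit both targets exactly; no other combination can be cheaper.
chickpeas only: max(118/42, 817/216) = 3.782 servings → $1.89.
peanut butter only: max(118/17, 817/249) = 6.941 servings → $2.43.
sweet potato only: max(118/66, 817/396) = 2.063 servings → $1.24.
chickpeas + peanut butter with both tight: 2.283 servings and 1.301 servings → $1.60.
chickpeas + sweet potato: the both-tight solution has a negative serving — not a feasible corner.
peanut butter + sweet potato with both tight: 0.7415 servings and 1.597 servings → $1.22.
The minimum over all feasible corners is $1.22.

$1.22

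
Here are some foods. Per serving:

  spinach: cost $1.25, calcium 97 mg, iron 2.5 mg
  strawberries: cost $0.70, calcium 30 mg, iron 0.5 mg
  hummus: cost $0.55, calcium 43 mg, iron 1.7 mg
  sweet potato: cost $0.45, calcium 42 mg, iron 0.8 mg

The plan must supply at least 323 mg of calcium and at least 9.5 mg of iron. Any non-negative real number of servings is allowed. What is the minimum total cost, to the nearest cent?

spinach only: max(323/97, 9.5/2.5) = 3.8 servings → $4.75.
strawberries only: max(323/30, 9.5/0.5) = 19 servings → $13.30.
hummus only: max(323/43, 9.5/1.7) = 7.512 servings → $4.13.
sweet potato only: max(323/42, 9.5/0.8) = 11.88 servings → $5.34.
spinach + strawberries: the both-tight solution has a negative serving — not a feasible corner.
spinach + hummus with both tight: 2.449 servings and 1.986 servings → $4.15.
spinach + sweet potato with both targets exact would need a negative amount; discard.
strawberries + hummus with both tight: 4.766 servings and 4.186 servings → $5.64.
strawberries + sweet potato: the both-tight solution has a negative serving — not a feasible corner.
hummus + sweet potato with both tight: 3.8 servings and 3.8 servings → $3.80.
The minimum over all feasible corners is $3.80.

$3.80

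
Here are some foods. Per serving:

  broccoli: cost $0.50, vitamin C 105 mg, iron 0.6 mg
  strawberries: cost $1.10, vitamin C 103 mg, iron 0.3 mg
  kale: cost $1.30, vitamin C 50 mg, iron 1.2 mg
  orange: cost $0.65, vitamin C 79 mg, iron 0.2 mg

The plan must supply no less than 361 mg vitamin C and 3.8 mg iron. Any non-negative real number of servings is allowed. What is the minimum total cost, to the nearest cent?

$3.17

The cheapest plan sits at a corner of the feasible region — with two constraints it uses at most two foods.
broccoli only: max(361/105, 3.8/0.6) = 6.333 servings → $3.17.
strawberries only: max(361/103, 3.8/0.3) = 12.67 servings → $13.93.
kale only: max(361/50, 3.8/1.2) = 7.22 servings → $9.39.
orange only: max(361/79, 3.8/0.2) = 19 servings → $12.35.
broccoli + strawberries: intersection lies outside the first quadrant.
broccoli + kale with both tight: 2.533 servings and 1.9 servings → $3.74.
broccoli + orange: the both-tight solution has a negative serving — not a feasible corner.
strawberries + kale with both tight: 2.239 servings and 2.607 servings → $5.85.
strawberries + orange: the both-tight solution has a negative serving — not a feasible corner.
kale + orange with both tight: 2.689 servings and 2.868 servings → $5.36.
So the least-cost plan costs $3.17.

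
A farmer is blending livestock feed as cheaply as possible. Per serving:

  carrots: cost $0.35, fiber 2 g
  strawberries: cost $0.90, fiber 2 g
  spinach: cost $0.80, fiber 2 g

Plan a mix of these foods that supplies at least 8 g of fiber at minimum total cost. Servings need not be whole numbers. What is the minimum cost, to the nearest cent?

Cost per g of fiber: carrots $0.1750, spinach $0.4000, strawberries $0.4500.
With no serving limits, use only carrots: 8 g / 2 g = 4 servings × $0.35 = $1.40.

$1.40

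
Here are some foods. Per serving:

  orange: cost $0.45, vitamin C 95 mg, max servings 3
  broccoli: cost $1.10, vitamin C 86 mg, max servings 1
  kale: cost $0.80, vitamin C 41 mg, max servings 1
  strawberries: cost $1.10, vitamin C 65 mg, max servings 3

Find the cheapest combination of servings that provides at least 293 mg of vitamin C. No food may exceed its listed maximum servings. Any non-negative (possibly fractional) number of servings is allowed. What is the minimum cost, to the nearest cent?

$1.45

Cost per mg of vitamin C: orange $0.0047, broccoli $0.0128, strawberries $0.0169, kale $0.0195.
Take 3 servings of orange: +285.0 mg vitamin C for $1.35 (total $1.35, still need 8.0 mg).
Take 0.09302 servings of broccoli: +8.0 mg vitamin C for $0.10 (total $1.45, still need 0.0 mg).
Greedy by cheapest-per-mg is optimal for a single linear constraint, so the minimum cost is $1.45.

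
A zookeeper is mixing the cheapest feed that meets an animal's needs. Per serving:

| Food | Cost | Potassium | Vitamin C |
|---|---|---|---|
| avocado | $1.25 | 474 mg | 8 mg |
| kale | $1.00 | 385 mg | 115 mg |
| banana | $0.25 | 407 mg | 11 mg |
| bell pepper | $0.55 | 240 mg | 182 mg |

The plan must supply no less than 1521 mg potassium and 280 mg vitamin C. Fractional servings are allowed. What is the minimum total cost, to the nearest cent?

avocado only: max(1521/474, 280/8) = 35 servings → $43.75.
kale only: max(1521/385, 280/115) = 3.951 servings → $3.95.
banana only: max(1521/407, 280/11) = 25.45 servings → $6.36.
bell pepper only: max(1521/240, 280/182) = 6.338 servings → $3.49.
avocado + kale with both tight: 1.305 servings and 2.344 servings → $3.98.
avocado + banana: the both-tight solution has a negative serving — not a feasible corner.
avocado + bell pepper with both tight: 2.485 servings and 1.429 servings → $3.89.
kale + banana with both tight: 2.284 servings and 1.577 servings → $2.68.
kale + bell pepper with both targets exact would need a negative amount; discard.
banana + bell pepper with both tight: 2.934 servings and 1.361 servings → $1.48.
Cheapest feasible corner: $1.48.

$1.48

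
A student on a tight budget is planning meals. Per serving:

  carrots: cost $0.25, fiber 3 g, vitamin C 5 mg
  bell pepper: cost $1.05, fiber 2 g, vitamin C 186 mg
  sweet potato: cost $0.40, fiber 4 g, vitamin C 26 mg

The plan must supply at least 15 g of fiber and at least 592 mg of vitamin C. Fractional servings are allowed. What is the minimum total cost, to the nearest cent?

$3.93

With two linear requirements the optimum uses one or two foods; enumerate the corners.
carrots only: max(15/3, 592/5) = 118.4 servings → $29.60.
bell pepper only: max(15/2, 592/186) = 7.5 servings → $7.88.
sweet potato only: max(15/4, 592/26) = 22.77 servings → $9.11.
carrots + bell pepper with both tight: 2.931 servings and 3.104 servings → $3.99.
carrots + sweet potato: the both-tight solution has a negative serving — not a feasible corner.
bell pepper + sweet potato with both tight: 2.858 servings and 2.321 servings → $3.93.
So the least-cost plan costs $3.93.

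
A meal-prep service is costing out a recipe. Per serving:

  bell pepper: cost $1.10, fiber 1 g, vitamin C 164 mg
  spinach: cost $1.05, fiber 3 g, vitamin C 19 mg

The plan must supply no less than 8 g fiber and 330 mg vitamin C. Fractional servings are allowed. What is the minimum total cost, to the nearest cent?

bell pepper only: max(8/1, 330/164) = 8 servings → $8.80.
spinach only: max(8/3, 330/19) = 17.37 servings → $18.24.
bell pepper + spinach with both tight: 1.772 servings and 2.076 servings → $4.13.
The minimum over all feasible corners is $4.13.

$4.13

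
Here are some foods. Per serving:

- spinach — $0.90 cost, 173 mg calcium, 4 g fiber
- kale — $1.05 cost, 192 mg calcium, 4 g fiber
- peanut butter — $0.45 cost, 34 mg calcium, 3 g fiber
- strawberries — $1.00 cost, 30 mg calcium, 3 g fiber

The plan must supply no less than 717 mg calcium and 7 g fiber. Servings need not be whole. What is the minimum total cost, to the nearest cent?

Two binding constraints pin down two serving amounts, so the optimal mix uses at most two foods. The candidates are each food alone (scaled to the tighter of calcium/fiber) and each pair with both constraints tight.
spinach only: max(717/173, 7/4) = 4.145 servings → $3.73.
kale only: max(717/192, 7/4) = 3.734 servings → $3.92.
peanut butter only: max(717/34, 7/3) = 21.09 servings → $9.49.
strawberries only: max(717/30, 7/3) = 23.9 servings → $23.90.
spinach + kale: the both-tight solution has a negative serving — not a feasible corner.
spinach + peanut butter: the both-tight solution has a negative serving — not a feasible corner.
spinach + strawberries with both targets exact would need a negative amount; discard.
kale + peanut butter: the both-tight solution has a negative serving — not a feasible corner.
kale + strawberries: the both-tight solution has a negative serving — not a feasible corner.
peanut butter + strawberries with both targets exact would need a negative amount; discard.
The minimum over all feasible corners is $3.73.

$3.73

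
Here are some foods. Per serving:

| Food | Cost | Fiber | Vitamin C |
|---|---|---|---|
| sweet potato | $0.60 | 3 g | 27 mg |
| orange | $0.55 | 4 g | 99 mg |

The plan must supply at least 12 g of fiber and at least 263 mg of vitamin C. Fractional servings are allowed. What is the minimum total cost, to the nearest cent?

With two linear requirements the optimum uses one or two foods; enumerate the corners.
sweet potato only: max(12/3, 263/27) = 9.741 servings → $5.84.
orange only: max(12/4, 263/99) = 3 servings → $1.65.
sweet potato + orange with both tight: 0.7196 servings and 2.46 servings → $1.78.
The minimum over all feasible corners is $1.65.

$1.65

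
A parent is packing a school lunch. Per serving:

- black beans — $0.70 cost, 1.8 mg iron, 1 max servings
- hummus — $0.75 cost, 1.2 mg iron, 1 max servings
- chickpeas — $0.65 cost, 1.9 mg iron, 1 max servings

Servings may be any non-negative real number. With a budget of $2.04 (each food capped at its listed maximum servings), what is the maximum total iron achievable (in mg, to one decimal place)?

Iron per dollar: chickpeas 2.923, black beans 2.571, hummus 1.6.
Take 1 serving of chickpeas: spends $0.65, +1.9 mg iron (running total 1.9 mg).
Take 1 serving of black beans: spends $0.70, +1.8 mg iron (running total 3.7 mg).
Take 0.92 servings of hummus: spends $0.69, +1.1 mg iron (running total 4.8 mg).
Filling greedily by iron-per-dollar is optimal for one linear limit, giving 4.8 mg.

4.8 mg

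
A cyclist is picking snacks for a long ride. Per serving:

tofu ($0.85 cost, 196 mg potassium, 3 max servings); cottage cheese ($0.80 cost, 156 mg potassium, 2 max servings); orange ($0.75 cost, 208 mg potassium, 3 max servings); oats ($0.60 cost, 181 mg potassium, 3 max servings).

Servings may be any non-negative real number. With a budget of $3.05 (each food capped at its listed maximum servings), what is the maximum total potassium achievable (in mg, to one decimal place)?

Potassium per dollar: oats 301.7, orange 277.3, tofu 230.6, cottage cheese 195.
Take 3 servings of oats: spends $1.80, +543.0 mg potassium (running total 543.0 mg).
Take 1.667 servings of orange: spends $1.25, +346.7 mg potassium (running total 889.7 mg).
Filling greedily by potassium-per-dollar is optimal for one linear limit, giving 889.7 mg.

889.7 mg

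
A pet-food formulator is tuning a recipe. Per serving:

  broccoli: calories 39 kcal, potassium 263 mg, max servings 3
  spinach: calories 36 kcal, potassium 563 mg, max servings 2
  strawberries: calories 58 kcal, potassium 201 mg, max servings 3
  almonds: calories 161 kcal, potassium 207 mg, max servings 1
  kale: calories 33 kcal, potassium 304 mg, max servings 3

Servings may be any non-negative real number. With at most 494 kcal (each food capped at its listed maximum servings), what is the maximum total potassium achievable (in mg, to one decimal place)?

3471.1 mg

Potassium per kcal: spinach 15.64, kale 9.212, broccoli 6.744, strawberries 3.466, almonds 1.286.
Take 2 servings of spinach: uses 72 kcal, +1126.0 mg potassium (running total 1126.0 mg).
Take 3 servings of kale: uses 99 kcal, +912.0 mg potassium (running total 2038.0 mg).
Take 3 servings of broccoli: uses 117 kcal, +789.0 mg potassium (running total 2827.0 mg).
Take 3 servings of strawberries: uses 174 kcal, +603.0 mg potassium (running total 3430.0 mg).
Take 0.1988 servings of almonds: uses 32 kcal, +41.1 mg potassium (running total 3471.1 mg).
Greedy by best ratio exhausts the calories allowance optimally: 3471.1 mg.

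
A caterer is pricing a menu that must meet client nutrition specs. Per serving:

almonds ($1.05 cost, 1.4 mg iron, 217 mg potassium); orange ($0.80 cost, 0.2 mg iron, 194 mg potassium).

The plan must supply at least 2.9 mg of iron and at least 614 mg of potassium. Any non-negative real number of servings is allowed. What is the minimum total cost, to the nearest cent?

$2.83

This is a tiny linear program; its minimum lies at a vertex of the feasible set. List the vertices and price them.
almonds only: max(2.9/1.4, 614/217) = 2.829 servings → $2.97.
orange only: max(2.9/0.2, 614/194) = 14.5 servings → $11.60.
almonds + orange with both tight: 1.927 servings and 1.009 servings → $2.83.
The minimum over all feasible corners is $2.83.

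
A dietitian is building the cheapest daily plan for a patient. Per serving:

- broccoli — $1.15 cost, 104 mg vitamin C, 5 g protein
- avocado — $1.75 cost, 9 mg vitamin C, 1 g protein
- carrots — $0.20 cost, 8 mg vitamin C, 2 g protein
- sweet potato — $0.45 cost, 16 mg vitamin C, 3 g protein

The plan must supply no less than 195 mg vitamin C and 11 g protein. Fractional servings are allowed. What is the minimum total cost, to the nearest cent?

An LP optimum is at a vertex; with two nutrient constraints at most two foods are used. Check each candidate.
broccoli only: max(195/104, 11/5) = 2.2 servings → $2.53.
avocado only: max(195/9, 11/1) = 21.67 servings → $37.92.
carrots only: max(195/8, 11/2) = 24.38 servings → $4.88.
sweet potato only: max(195/16, 11/3) = 12.19 servings → $5.48.
broccoli + avocado with both tight: 1.627 servings and 2.864 servings → $6.88.
broccoli + carrots with both tight: 1.798 servings and 1.006 servings → $2.27.
broccoli + sweet potato with both tight: 1.763 servings and 0.7284 servings → $2.36.
avocado + carrots with both targets exact would need a negative amount; discard.
avocado + sweet potato with both targets exact would need a negative amount; discard.
carrots + sweet potato: the both-tight solution has a negative serving — not a feasible corner.
The minimum over all feasible corners is $2.27.

$2.27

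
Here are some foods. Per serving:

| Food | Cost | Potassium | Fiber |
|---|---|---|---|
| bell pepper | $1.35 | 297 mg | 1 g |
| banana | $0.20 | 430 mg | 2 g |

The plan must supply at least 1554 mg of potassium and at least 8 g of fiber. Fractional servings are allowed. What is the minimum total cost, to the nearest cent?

$0.80

Two binding constraints pin down two serving amounts, so the optimal mix uses at most two foods. The candidates are each food alone (scaled to the tighter of potassium/fiber) and each pair with both constraints tight.
bell pepper only: max(1554/297, 8/1) = 8 servings → $10.80.
banana only: max(1554/430, 8/2) = 4 servings → $0.80.
bell pepper + banana: intersection lies outside the first quadrant.
Cheapest feasible corner: $0.80.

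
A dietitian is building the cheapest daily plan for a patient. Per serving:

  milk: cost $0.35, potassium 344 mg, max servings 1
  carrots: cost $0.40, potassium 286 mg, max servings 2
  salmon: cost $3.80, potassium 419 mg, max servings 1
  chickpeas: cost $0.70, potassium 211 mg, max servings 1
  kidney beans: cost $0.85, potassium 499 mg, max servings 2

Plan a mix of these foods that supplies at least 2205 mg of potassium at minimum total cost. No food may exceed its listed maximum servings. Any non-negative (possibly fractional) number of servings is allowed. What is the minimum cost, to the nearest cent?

Cost per mg of potassium: milk $0.0010, carrots $0.0014, kidney beans $0.0017, chickpeas $0.0033, salmon $0.0091.
Take 1 serving of milk: +344.0 mg potassium for $0.35 (total $0.35, still need 1861.0 mg).
Take 2 servings of carrots: +572.0 mg potassium for $0.80 (total $1.15, still need 1289.0 mg).
Take 2 servings of kidney beans: +998.0 mg potassium for $1.70 (total $2.85, still need 291.0 mg).
Take 1 serving of chickpeas: +211.0 mg potassium for $0.70 (total $3.55, still need 80.0 mg).
Take 0.1909 servings of salmon: +80.0 mg potassium for $0.73 (total $4.28, still need 0.0 mg).
Greedy by cheapest-per-mg is optimal for a single linear constraint, so the minimum cost is $4.28.

$4.28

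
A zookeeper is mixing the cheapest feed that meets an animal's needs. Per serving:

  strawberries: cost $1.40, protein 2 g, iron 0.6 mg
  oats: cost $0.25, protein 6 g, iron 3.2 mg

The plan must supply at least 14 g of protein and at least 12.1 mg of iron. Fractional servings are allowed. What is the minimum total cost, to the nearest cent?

The cheapest plan sits at a corner of the feasible region — with two constraints it uses at most two foods.
strawberries only: max(14/2, 12.1/0.6) = 20.17 servings → $28.23.
oats only: max(14/6, 12.1/3.2) = 3.781 servings → $0.95.
strawberries + oats: intersection lies outside the first quadrant.
So the least-cost plan costs $0.95.

$0.95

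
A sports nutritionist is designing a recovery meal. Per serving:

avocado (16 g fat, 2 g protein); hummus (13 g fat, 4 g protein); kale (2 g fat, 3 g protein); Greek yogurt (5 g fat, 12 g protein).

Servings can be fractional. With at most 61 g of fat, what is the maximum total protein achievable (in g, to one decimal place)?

146.4 g

Protein per g fat: Greek yogurt 2.4, kale 1.5, hummus 0.3077, avocado 0.125.
With no serving limits, spend the whole fat allowance on Greek yogurt: 61 g / 5 g × 12 g = 146.4 g.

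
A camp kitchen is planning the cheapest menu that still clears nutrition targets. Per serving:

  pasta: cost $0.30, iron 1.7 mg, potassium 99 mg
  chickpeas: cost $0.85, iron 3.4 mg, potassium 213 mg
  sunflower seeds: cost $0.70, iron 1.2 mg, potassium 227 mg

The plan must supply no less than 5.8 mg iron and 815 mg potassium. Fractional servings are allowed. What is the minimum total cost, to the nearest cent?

An LP optimum is at a vertex; with two nutrient constraints at most two foods are used. Check each candidate.
pasta only: max(5.8/1.7, 815/99) = 8.232 servings → $2.47.
chickpeas only: max(5.8/3.4, 815/213) = 3.826 servings → $3.25.
sunflower seeds only: max(5.8/1.2, 815/227) = 4.833 servings → $3.38.
pasta + chickpeas with both targets exact would need a negative amount; discard.
pasta + sunflower seeds with both tight: 1.268 servings and 3.037 servings → $2.51.
chickpeas + sunflower seeds with both tight: 0.6559 servings and 2.975 servings → $2.64.
Cheapest feasible corner: $2.47.

$2.47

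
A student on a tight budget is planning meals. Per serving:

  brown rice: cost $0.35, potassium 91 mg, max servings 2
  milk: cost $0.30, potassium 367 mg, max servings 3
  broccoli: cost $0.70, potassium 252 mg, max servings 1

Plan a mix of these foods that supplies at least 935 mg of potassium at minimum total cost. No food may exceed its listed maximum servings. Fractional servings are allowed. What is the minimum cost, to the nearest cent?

$0.76

Cost per mg of potassium: milk $0.0008, broccoli $0.0028, brown rice $0.0038.
Take 2.548 servings of milk: +935.0 mg potassium for $0.76 (total $0.76, still need 0.0 mg).
Greedy by cheapest-per-mg is optimal for a single linear constraint, so the minimum cost is $0.76.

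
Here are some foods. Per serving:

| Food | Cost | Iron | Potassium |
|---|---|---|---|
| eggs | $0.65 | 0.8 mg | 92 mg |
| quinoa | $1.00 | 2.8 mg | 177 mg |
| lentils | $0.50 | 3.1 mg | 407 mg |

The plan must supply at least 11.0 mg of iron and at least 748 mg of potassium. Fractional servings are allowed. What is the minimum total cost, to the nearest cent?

With two linear requirements the optimum uses one or two foods; enumerate the corners.
eggs only: max(11.0/0.8, 748/92) = 13.75 servings → $8.94.
quinoa only: max(11.0/2.8, 748/177) = 4.226 servings → $4.23.
lentils only: max(11.0/3.1, 748/407) = 3.548 servings → $1.77.
eggs + quinoa with both tight: 1.271 servings and 3.566 servings → $4.39.
eggs + lentils: intersection lies outside the first quadrant.
quinoa + lentils with both tight: 3.652 servings and 0.2494 servings → $3.78.
The minimum over all feasible corners is $1.77.

$1.77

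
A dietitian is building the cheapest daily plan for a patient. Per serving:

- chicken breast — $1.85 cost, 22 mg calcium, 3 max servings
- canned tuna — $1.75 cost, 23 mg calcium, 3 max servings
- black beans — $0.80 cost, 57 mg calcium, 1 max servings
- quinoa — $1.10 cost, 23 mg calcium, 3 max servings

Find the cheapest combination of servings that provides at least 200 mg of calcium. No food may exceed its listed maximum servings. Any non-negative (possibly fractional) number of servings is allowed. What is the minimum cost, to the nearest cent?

$9.77

Cost per mg of calcium: black beans $0.0140, quinoa $0.0478, canned tuna $0.0761, chicken breast $0.0841.
Take 1 serving of black beans: +57.0 mg calcium for $0.80 (total $0.80, still need 143.0 mg).
Take 3 servings of quinoa: +69.0 mg calcium for $3.30 (total $4.10, still need 74.0 mg).
Take 3 servings of canned tuna: +69.0 mg calcium for $5.25 (total $9.35, still need 5.0 mg).
Take 0.2273 servings of chicken breast: +5.0 mg calcium for $0.42 (total $9.77, still need 0.0 mg).
Greedy by cheapest-per-mg is optimal for a single linear constraint, so the minimum cost is $9.77.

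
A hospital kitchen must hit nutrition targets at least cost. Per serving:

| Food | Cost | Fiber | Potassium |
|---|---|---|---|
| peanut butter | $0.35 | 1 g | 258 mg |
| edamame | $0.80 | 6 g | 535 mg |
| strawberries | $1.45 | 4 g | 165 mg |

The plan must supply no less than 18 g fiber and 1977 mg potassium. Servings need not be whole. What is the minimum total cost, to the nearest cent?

$2.88

This is a tiny linear program; its minimum lies at a vertex of the feasible set. List the vertices and price them.
peanut butter only: max(18/1, 1977/258) = 18 servings → $6.30.
edamame only: max(18/6, 1977/535) = 3.695 servings → $2.96.
strawberries only: max(18/4, 1977/165) = 11.98 servings → $17.37.
peanut butter + edamame with both tight: 2.203 servings and 2.633 servings → $2.88.
peanut butter + strawberries with both tight: 5.696 servings and 3.076 servings → $6.45.
edamame + strawberries with both targets exact would need a negative amount; discard.
So the least-cost plan costs $2.88.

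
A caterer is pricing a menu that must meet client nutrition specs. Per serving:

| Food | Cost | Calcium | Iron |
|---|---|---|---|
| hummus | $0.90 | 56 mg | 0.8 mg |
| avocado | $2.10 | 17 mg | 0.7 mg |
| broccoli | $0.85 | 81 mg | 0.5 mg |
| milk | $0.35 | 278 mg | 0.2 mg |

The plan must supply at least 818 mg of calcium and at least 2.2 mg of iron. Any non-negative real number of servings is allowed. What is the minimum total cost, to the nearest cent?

An LP optimum is at a vertex; with two nutrient constraints at most two foods are used. Check each candidate.
hummus only: max(818/56, 2.2/0.8) = 14.61 servings → $13.15.
avocado only: max(818/17, 2.2/0.7) = 48.12 servings → $101.05.
broccoli only: max(818/81, 2.2/0.5) = 10.1 servings → $8.58.
milk only: max(818/278, 2.2/0.2) = 11 servings → $3.85.
hummus + avocado: intersection lies outside the first quadrant.
hummus + broccoli: the both-tight solution has a negative serving — not a feasible corner.
hummus + milk with both tight: 2.121 servings and 2.515 servings → $2.79.
avocado + broccoli with both targets exact would need a negative amount; discard.
avocado + milk with both tight: 2.343 servings and 2.799 servings → $5.90.
broccoli + milk with both tight: 3.648 servings and 1.879 servings → $3.76.
So the least-cost plan costs $2.79.

$2.79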